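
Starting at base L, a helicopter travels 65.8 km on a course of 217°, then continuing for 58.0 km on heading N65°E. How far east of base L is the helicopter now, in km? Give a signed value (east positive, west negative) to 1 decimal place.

13.0 km

Leg 1 (217°, 65.8 km): east 65.8 sin 217° = -39.60, north 65.8 cos 217° = -52.55
Leg 2 (N65°E, 58.0 km): east 58.0 sin 65° = 52.57, north 58.0 cos 65° = 24.51
Net east component: 12.97 km.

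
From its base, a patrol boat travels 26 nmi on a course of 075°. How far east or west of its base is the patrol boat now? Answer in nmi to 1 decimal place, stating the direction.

25.1 nmi east

Leg 1 (075°, 26 nmi): east 26 sin 75° = 25.11, north 26 cos 75° = 6.73
Net east component: 25.11 nmi.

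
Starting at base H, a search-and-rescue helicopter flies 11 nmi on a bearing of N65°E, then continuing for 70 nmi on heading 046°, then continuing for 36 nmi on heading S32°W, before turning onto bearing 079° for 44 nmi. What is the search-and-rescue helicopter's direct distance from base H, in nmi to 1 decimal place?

90.0 nmi

Leg 1 (N65°E, 11 nmi): east 11 sin 65° = 9.97, north 11 cos 65° = 4.65
Leg 2 (046°, 70 nmi): east 70 sin 46° = 50.35, north 70 cos 46° = 48.63
Leg 3 (S32°W, 36 nmi): east 36 sin 212° = -19.08, north 36 cos 212° = -30.53
Leg 4 (079°, 44 nmi): east 44 sin 79° = 43.19, north 44 cos 79° = 8.40
Net: 84.44 east, 31.14 north. Distance = √((84.44)² + (31.14)²) = 89.997 nmi.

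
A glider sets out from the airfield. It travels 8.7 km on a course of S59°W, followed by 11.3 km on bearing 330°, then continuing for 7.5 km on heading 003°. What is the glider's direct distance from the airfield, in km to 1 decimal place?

Leg 1 (S59°W, 8.7 km): east 8.7 sin 239° = -7.46, north 8.7 cos 239° = -4.48
Leg 2 (330°, 11.3 km): east 11.3 sin 330° = -5.65, north 11.3 cos 330° = 9.79
Leg 3 (003°, 7.5 km): east 7.5 sin 3° = 0.39, north 7.5 cos 3° = 7.49
Net: -12.71 east, 12.79 north. Distance = √((-12.71)² + (12.79)²) = 18.038 km.

18.0 km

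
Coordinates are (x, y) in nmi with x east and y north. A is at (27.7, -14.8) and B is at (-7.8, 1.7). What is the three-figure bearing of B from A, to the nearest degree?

Δeast = -7.8 − 27.7 = -35.50; Δnorth = 1.7 − -14.8 = 16.50.
Bearing = atan2(Δeast, Δnorth) mod 360° = 294.93° ≈ 295°.

295°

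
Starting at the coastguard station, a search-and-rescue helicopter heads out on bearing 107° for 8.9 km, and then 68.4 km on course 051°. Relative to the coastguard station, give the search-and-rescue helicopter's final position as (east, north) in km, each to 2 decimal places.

Leg 1 (107°, 8.9 km): east 8.9 sin 107° = 8.51, north 8.9 cos 107° = -2.60
Leg 2 (051°, 68.4 km): east 68.4 sin 51° = 53.16, north 68.4 cos 51° = 43.05
Summing: 61.67 km east, 40.44 km north → (61.67, 40.44).

(61.67, 40.44)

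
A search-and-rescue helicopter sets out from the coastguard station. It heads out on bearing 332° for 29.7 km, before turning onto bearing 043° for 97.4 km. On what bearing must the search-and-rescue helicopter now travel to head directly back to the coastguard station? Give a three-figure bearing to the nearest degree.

208°

Leg 1 (332°, 29.7 km): east 29.7 sin 332° = -13.94, north 29.7 cos 332° = 26.22
Leg 2 (043°, 97.4 km): east 97.4 sin 43° = 66.43, north 97.4 cos 43° = 71.23
Net displacement: 52.48 east, 97.46 north. Direction back to start is (-52.48, -97.46): bearing = atan2(-52.48, -97.46) mod 360° = 208.30° ≈ 208°.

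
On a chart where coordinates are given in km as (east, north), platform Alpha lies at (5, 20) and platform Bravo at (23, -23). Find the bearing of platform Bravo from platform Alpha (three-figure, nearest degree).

157°

Δeast = 23 − 5 = 18.00; Δnorth = -23 − 20 = -43.00.
Bearing = atan2(Δeast, Δnorth) mod 360° = 157.29° ≈ 157°.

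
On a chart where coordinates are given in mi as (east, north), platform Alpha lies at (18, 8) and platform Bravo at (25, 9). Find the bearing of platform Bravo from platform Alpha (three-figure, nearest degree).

Δeast = 25 − 18 = 7.00; Δnorth = 9 − 8 = 1.00.
Bearing = atan2(Δeast, Δnorth) mod 360° = 81.87° ≈ 082°.

082°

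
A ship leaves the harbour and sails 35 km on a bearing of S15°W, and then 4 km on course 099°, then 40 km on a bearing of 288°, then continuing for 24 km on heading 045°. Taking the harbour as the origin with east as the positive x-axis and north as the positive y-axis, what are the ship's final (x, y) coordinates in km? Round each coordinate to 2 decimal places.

Leg 1 (S15°W, 35 km): east 35 sin 195° = -9.06, north 35 cos 195° = -33.81
Leg 2 (099°, 4 km): east 4 sin 99° = 3.95, north 4 cos 99° = -0.63
Leg 3 (288°, 40 km): east 40 sin 288° = -38.04, north 40 cos 288° = 12.36
Leg 4 (045°, 24 km): east 24 sin 45° = 16.97, north 24 cos 45° = 16.97
Summing: -26.18 km east, -5.10 km north → (-26.18, -5.10).

(-26.18, -5.10)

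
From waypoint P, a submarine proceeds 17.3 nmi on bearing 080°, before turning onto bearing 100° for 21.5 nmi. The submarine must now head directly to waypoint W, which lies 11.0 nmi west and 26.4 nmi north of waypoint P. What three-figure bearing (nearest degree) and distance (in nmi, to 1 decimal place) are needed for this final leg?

Leg 1 (080°, 17.3 nmi): east 17.3 sin 80° = 17.04, north 17.3 cos 80° = 3.00
Leg 2 (100°, 21.5 nmi): east 21.5 sin 100° = 21.17, north 21.5 cos 100° = -3.73
Current position: (38.21, -0.73). Target: (-11.0, 26.4). Remaining: Δeast = -49.21, Δnorth = 27.13.
Bearing = atan2(-49.21, 27.13) mod 360° = 298.87°; distance = √((-49.21)² + (27.13)²) = 56.193 nmi.

299°, 56.2 nmi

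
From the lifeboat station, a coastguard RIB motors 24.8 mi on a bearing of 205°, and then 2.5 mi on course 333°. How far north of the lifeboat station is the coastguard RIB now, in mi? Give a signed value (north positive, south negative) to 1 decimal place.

-20.2 mi

Leg 1 (205°, 24.8 mi): east 24.8 sin 205° = -10.48, north 24.8 cos 205° = -22.48
Leg 2 (333°, 2.5 mi): east 2.5 sin 333° = -1.13, north 2.5 cos 333° = 2.23
Net north component: -20.25 mi.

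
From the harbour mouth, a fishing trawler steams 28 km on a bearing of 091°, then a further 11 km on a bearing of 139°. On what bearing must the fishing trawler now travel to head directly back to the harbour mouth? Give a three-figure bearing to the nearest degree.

Leg 1 (091°, 28 km): east 28 sin 91° = 28.00, north 28 cos 91° = -0.49
Leg 2 (139°, 11 km): east 11 sin 139° = 7.22, north 11 cos 139° = -8.30
Net displacement: 35.21 east, -8.79 north. Direction back to start is (-35.21, 8.79): bearing = atan2(-35.21, 8.79) mod 360° = 284.02° ≈ 284°.

284°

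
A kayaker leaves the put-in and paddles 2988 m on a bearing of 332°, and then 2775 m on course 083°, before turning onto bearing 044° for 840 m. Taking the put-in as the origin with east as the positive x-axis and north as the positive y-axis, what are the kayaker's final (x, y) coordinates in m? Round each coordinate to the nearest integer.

Leg 1 (332°, 2988 m): east 2988 sin 332° = -1402.78, north 2988 cos 332° = 2638.25
Leg 2 (083°, 2775 m): east 2775 sin 83° = 2754.32, north 2775 cos 83° = 338.19
Leg 3 (044°, 840 m): east 840 sin 44° = 583.51, north 840 cos 44° = 604.25
Summing: 1935.05 m east, 3580.68 m north → (1935, 3581).

(1935, 3581)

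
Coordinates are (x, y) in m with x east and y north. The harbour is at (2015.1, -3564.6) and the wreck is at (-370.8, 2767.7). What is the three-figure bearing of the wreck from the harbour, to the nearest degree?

Δeast = -370.8 − 2015.1 = -2385.90; Δnorth = 2767.7 − -3564.6 = 6332.30.
Bearing = atan2(Δeast, Δnorth) mod 360° = 339.35° ≈ 339°.

339°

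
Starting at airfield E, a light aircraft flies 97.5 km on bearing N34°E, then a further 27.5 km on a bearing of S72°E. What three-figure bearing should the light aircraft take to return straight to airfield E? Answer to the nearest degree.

228°

Leg 1 (N34°E, 97.5 km): east 97.5 sin 34° = 54.52, north 97.5 cos 34° = 80.83
Leg 2 (S72°E, 27.5 km): east 27.5 sin 108° = 26.15, north 27.5 cos 108° = -8.50
Net displacement: 80.68 east, 72.33 north. Direction back to start is (-80.68, -72.33): bearing = atan2(-80.68, -72.33) mod 360° = 228.12° ≈ 228°.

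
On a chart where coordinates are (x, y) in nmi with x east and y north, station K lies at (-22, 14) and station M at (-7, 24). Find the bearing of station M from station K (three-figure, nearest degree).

056°

Δeast = -7 − -22 = 15.00; Δnorth = 24 − 14 = 10.00.
Bearing = atan2(Δeast, Δnorth) mod 360° = 56.31° ≈ 056°.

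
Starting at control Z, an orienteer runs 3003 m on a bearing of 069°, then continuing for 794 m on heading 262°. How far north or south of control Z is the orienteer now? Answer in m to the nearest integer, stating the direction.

966 m north

Leg 1 (069°, 3003 m): east 3003 sin 69° = 2803.54, north 3003 cos 69° = 1076.18
Leg 2 (262°, 794 m): east 794 sin 262° = -786.27, north 794 cos 262° = -110.50
Net north component: 965.68 m.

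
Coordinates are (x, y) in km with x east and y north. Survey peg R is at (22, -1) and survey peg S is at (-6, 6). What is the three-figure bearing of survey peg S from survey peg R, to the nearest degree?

284°

Δeast = -6 − 22 = -28.00; Δnorth = 6 − -1 = 7.00.
Bearing = atan2(Δeast, Δnorth) mod 360° = 284.04° ≈ 284°.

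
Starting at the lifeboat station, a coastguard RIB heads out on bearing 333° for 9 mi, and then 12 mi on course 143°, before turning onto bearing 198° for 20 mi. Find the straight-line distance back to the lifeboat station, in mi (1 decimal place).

20.8 mi

Leg 1 (333°, 9 mi): east 9 sin 333° = -4.09, north 9 cos 333° = 8.02
Leg 2 (143°, 12 mi): east 12 sin 143° = 7.22, north 12 cos 143° = -9.58
Leg 3 (198°, 20 mi): east 20 sin 198° = -6.18, north 20 cos 198° = -19.02
Net: -3.04 east, -20.59 north. Distance = √((-3.04)² + (-20.59)²) = 20.810 mi.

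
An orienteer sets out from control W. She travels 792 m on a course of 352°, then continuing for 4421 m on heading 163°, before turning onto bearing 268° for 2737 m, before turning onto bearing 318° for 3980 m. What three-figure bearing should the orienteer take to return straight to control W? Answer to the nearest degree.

082°

Leg 1 (352°, 792 m): east 792 sin 352° = -110.23, north 792 cos 352° = 784.29
Leg 2 (163°, 4421 m): east 4421 sin 163° = 1292.58, north 4421 cos 163° = -4227.82
Leg 3 (268°, 2737 m): east 2737 sin 268° = -2735.33, north 2737 cos 268° = -95.52
Leg 4 (318°, 3980 m): east 3980 sin 318° = -2663.14, north 3980 cos 318° = 2957.72
Net displacement: -4216.12 east, -581.33 north. Direction back to start is (4216.12, 581.33): bearing = atan2(4216.12, 581.33) mod 360° = 82.15° ≈ 082°.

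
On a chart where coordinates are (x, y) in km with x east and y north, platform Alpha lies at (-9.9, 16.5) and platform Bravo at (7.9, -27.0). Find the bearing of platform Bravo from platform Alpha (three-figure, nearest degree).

158°

Δeast = 7.9 − -9.9 = 17.80; Δnorth = -27.0 − 16.5 = -43.50.
Bearing = atan2(Δeast, Δnorth) mod 360° = 157.75° ≈ 158°.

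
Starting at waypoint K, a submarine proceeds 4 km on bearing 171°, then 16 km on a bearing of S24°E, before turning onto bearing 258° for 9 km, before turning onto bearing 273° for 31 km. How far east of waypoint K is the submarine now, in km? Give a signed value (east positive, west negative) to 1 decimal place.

Leg 1 (171°, 4 km): east 4 sin 171° = 0.63, north 4 cos 171° = -3.95
Leg 2 (S24°E, 16 km): east 16 sin 156° = 6.51, north 16 cos 156° = -14.62
Leg 3 (258°, 9 km): east 9 sin 258° = -8.80, north 9 cos 258° = -1.87
Leg 4 (273°, 31 km): east 31 sin 273° = -30.96, north 31 cos 273° = 1.62
Net east component: -32.63 km.

-32.6 km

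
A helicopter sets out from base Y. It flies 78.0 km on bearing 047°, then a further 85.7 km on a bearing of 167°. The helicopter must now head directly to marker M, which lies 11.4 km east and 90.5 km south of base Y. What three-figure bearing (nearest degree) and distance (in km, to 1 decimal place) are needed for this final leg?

227°, 88.5 km

Leg 1 (047°, 78.0 km): east 78.0 sin 47° = 57.05, north 78.0 cos 47° = 53.20
Leg 2 (167°, 85.7 km): east 85.7 sin 167° = 19.28, north 85.7 cos 167° = -83.50
Current position: (76.32, -30.31). Target: (11.4, -90.5). Remaining: Δeast = -64.92, Δnorth = -60.19.
Bearing = atan2(-64.92, -60.19) mod 360° = 227.17°; distance = √((-64.92)² + (-60.19)²) = 88.534 km.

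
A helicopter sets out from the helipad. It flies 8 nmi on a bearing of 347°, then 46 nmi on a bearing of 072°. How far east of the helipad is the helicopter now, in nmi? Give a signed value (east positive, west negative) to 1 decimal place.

41.9 nmi

Leg 1 (347°, 8 nmi): east 8 sin 347° = -1.80, north 8 cos 347° = 7.79
Leg 2 (072°, 46 nmi): east 46 sin 72° = 43.75, north 46 cos 72° = 14.21
Net east component: 41.95 nmi.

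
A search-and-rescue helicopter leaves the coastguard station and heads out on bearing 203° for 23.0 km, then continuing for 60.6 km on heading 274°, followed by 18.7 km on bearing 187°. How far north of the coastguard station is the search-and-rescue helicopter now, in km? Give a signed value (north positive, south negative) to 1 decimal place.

Leg 1 (203°, 23.0 km): east 23.0 sin 203° = -8.99, north 23.0 cos 203° = -21.17
Leg 2 (274°, 60.6 km): east 60.6 sin 274° = -60.45, north 60.6 cos 274° = 4.23
Leg 3 (187°, 18.7 km): east 18.7 sin 187° = -2.28, north 18.7 cos 187° = -18.56
Net north component: -35.50 km.

-35.5 km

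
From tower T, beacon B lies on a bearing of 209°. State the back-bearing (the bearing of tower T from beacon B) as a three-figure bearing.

029°

Back-bearing = 209° − 180° = 029°.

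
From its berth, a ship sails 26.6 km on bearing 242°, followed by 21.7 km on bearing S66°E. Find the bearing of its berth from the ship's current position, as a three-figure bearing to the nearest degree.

010°

Leg 1 (242°, 26.6 km): east 26.6 sin 242° = -23.49, north 26.6 cos 242° = -12.49
Leg 2 (S66°E, 21.7 km): east 21.7 sin 114° = 19.82, north 21.7 cos 114° = -8.83
Net displacement: -3.66 east, -21.31 north. Direction back to start is (3.66, 21.31): bearing = atan2(3.66, 21.31) mod 360° = 9.75° ≈ 010°.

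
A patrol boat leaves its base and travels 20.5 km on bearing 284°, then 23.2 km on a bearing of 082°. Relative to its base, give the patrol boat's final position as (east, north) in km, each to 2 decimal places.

(3.08, 8.19)

Leg 1 (284°, 20.5 km): east 20.5 sin 284° = -19.89, north 20.5 cos 284° = 4.96
Leg 2 (082°, 23.2 km): east 23.2 sin 82° = 22.97, north 23.2 cos 82° = 3.23
Summing: 3.08 km east, 8.19 km north → (3.08, 8.19).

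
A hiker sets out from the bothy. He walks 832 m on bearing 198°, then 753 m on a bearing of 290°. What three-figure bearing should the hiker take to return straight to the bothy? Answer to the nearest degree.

Leg 1 (198°, 832 m): east 832 sin 198° = -257.10, north 832 cos 198° = -791.28
Leg 2 (290°, 753 m): east 753 sin 290° = -707.59, north 753 cos 290° = 257.54
Net displacement: -964.69 east, -533.74 north. Direction back to start is (964.69, 533.74): bearing = atan2(964.69, 533.74) mod 360° = 61.05° ≈ 061°.

061°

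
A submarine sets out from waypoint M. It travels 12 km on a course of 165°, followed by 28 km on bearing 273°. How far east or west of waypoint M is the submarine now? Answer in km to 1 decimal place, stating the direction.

Leg 1 (165°, 12 km): east 12 sin 165° = 3.11, north 12 cos 165° = -11.59
Leg 2 (273°, 28 km): east 28 sin 273° = -27.96, north 28 cos 273° = 1.47
Net east component: -24.86 km.

24.9 km west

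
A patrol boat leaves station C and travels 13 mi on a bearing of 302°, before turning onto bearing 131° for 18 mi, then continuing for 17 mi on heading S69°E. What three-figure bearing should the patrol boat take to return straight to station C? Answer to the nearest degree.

301°

Leg 1 (302°, 13 mi): east 13 sin 302° = -11.02, north 13 cos 302° = 6.89
Leg 2 (131°, 18 mi): east 18 sin 131° = 13.58, north 18 cos 131° = -11.81
Leg 3 (S69°E, 17 mi): east 17 sin 111° = 15.87, north 17 cos 111° = -6.09
Net displacement: 18.43 east, -11.01 north. Direction back to start is (-18.43, 11.01): bearing = atan2(-18.43, 11.01) mod 360° = 300.86° ≈ 301°.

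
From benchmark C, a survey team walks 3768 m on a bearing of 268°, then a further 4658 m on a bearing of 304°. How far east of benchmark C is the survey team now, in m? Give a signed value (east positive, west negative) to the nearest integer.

-7627 m

Leg 1 (268°, 3768 m): east 3768 sin 268° = -3765.70, north 3768 cos 268° = -131.50
Leg 2 (304°, 4658 m): east 4658 sin 304° = -3861.66, north 4658 cos 304° = 2604.72
Net east component: -7627.36 m.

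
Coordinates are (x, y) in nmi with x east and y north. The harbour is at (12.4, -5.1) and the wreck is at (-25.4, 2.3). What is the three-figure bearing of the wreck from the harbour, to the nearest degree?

Δeast = -25.4 − 12.4 = -37.80; Δnorth = 2.3 − -5.1 = 7.40.
Bearing = atan2(Δeast, Δnorth) mod 360° = 281.08° ≈ 281°.

281°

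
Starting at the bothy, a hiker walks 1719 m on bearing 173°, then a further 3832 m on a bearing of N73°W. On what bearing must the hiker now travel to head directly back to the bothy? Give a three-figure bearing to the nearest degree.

080°

Leg 1 (173°, 1719 m): east 1719 sin 173° = 209.49, north 1719 cos 173° = -1706.19
Leg 2 (N73°W, 3832 m): east 3832 sin 287° = -3664.56, north 3832 cos 287° = 1120.37
Net displacement: -3455.07 east, -585.82 north. Direction back to start is (3455.07, 585.82): bearing = atan2(3455.07, 585.82) mod 360° = 80.38° ≈ 080°.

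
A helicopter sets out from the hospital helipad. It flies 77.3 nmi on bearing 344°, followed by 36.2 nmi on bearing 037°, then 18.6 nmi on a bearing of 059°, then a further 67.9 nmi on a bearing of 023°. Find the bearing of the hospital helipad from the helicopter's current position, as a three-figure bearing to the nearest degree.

Leg 1 (344°, 77.3 nmi): east 77.3 sin 344° = -21.31, north 77.3 cos 344° = 74.31
Leg 2 (037°, 36.2 nmi): east 36.2 sin 37° = 21.79, north 36.2 cos 37° = 28.91
Leg 3 (059°, 18.6 nmi): east 18.6 sin 59° = 15.94, north 18.6 cos 59° = 9.58
Leg 4 (023°, 67.9 nmi): east 67.9 sin 23° = 26.53, north 67.9 cos 23° = 62.50
Net displacement: 42.95 east, 175.30 north. Direction back to start is (-42.95, -175.30): bearing = atan2(-42.95, -175.30) mod 360° = 193.77° ≈ 194°.

194°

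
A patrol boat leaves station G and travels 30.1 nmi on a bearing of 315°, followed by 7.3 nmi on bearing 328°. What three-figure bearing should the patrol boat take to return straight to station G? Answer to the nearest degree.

138°

Leg 1 (315°, 30.1 nmi): east 30.1 sin 315° = -21.28, north 30.1 cos 315° = 21.28
Leg 2 (328°, 7.3 nmi): east 7.3 sin 328° = -3.87, north 7.3 cos 328° = 6.19
Net displacement: -25.15 east, 27.47 north. Direction back to start is (25.15, -27.47): bearing = atan2(25.15, -27.47) mod 360° = 137.53° ≈ 138°.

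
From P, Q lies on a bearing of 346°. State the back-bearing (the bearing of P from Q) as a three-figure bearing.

166°

Back-bearing = 346° − 180° = 166°.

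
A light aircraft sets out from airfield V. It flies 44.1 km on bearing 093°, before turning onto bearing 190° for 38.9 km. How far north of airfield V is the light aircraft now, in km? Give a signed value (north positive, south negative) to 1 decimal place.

Leg 1 (093°, 44.1 km): east 44.1 sin 93° = 44.04, north 44.1 cos 93° = -2.31
Leg 2 (190°, 38.9 km): east 38.9 sin 190° = -6.75, north 38.9 cos 190° = -38.31
Net north component: -40.62 km.

-40.6 km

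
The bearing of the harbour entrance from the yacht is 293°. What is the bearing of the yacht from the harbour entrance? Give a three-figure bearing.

Back-bearing = 293° − 180° = 113°.

113°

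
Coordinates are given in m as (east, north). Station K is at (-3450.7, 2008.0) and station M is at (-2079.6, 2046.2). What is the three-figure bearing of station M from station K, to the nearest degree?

088°

Δeast = -2079.6 − -3450.7 = 1371.10; Δnorth = 2046.2 − 2008.0 = 38.20.
Bearing = atan2(Δeast, Δnorth) mod 360° = 88.40° ≈ 088°.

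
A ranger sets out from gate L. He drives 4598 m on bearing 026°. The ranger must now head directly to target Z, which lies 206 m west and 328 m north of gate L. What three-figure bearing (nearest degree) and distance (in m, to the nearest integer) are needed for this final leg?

Leg 1 (026°, 4598 m): east 4598 sin 26° = 2015.63, north 4598 cos 26° = 4132.66
Current position: (2015.63, 4132.66). Target: (-206, 328). Remaining: Δeast = -2221.63, Δnorth = -3804.66.
Bearing = atan2(-2221.63, -3804.66) mod 360° = 210.28°; distance = √((-2221.63)² + (-3804.66)²) = 4405.796 m.

210°, 4406 m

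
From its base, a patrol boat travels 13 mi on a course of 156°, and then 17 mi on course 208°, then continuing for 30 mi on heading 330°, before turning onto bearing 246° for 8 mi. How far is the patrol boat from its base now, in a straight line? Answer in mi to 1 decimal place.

25.3 mi

Leg 1 (156°, 13 mi): east 13 sin 156° = 5.29, north 13 cos 156° = -11.88
Leg 2 (208°, 17 mi): east 17 sin 208° = -7.98, north 17 cos 208° = -15.01
Leg 3 (330°, 30 mi): east 30 sin 330° = -15.00, north 30 cos 330° = 25.98
Leg 4 (246°, 8 mi): east 8 sin 246° = -7.31, north 8 cos 246° = -3.25
Net: -25.00 east, -4.16 north. Distance = √((-25.00)² + (-4.16)²) = 25.345 mi.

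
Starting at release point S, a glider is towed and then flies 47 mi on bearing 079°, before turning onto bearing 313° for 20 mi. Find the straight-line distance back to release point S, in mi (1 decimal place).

Leg 1 (079°, 47 mi): east 47 sin 79° = 46.14, north 47 cos 79° = 8.97
Leg 2 (313°, 20 mi): east 20 sin 313° = -14.63, north 20 cos 313° = 13.64
Net: 31.51 east, 22.61 north. Distance = √((31.51)² + (22.61)²) = 38.781 mi.

38.8 mi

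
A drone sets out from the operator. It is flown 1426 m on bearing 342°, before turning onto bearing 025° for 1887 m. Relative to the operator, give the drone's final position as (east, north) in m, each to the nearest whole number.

(357, 3066)

Leg 1 (342°, 1426 m): east 1426 sin 342° = -440.66, north 1426 cos 342° = 1356.21
Leg 2 (025°, 1887 m): east 1887 sin 25° = 797.48, north 1887 cos 25° = 1710.20
Summing: 356.82 m east, 3066.41 m north → (357, 3066).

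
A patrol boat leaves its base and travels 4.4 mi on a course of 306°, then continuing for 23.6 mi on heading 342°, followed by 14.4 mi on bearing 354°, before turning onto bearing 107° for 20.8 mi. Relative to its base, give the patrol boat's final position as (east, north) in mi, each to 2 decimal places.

Leg 1 (306°, 4.4 mi): east 4.4 sin 306° = -3.56, north 4.4 cos 306° = 2.59
Leg 2 (342°, 23.6 mi): east 23.6 sin 342° = -7.29, north 23.6 cos 342° = 22.44
Leg 3 (354°, 14.4 mi): east 14.4 sin 354° = -1.51, north 14.4 cos 354° = 14.32
Leg 4 (107°, 20.8 mi): east 20.8 sin 107° = 19.89, north 20.8 cos 107° = -6.08
Summing: 7.53 mi east, 33.27 mi north → (7.53, 33.27).

(7.53, 33.27)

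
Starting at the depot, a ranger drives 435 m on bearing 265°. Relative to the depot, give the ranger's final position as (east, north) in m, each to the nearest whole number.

Leg 1 (265°, 435 m): east 435 sin 265° = -433.34, north 435 cos 265° = -37.91
Summing: -433.34 m east, -37.91 m north → (-433, -38).

(-433, -38)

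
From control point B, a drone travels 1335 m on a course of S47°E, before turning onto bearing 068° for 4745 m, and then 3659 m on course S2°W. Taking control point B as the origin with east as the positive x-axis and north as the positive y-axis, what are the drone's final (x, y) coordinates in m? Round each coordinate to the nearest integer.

Leg 1 (S47°E, 1335 m): east 1335 sin 133° = 976.36, north 1335 cos 133° = -910.47
Leg 2 (068°, 4745 m): east 4745 sin 68° = 4399.49, north 4745 cos 68° = 1777.51
Leg 3 (S2°W, 3659 m): east 3659 sin 182° = -127.70, north 3659 cos 182° = -3656.77
Summing: 5248.15 m east, -2789.73 m north → (5248, -2790).

(5248, -2790)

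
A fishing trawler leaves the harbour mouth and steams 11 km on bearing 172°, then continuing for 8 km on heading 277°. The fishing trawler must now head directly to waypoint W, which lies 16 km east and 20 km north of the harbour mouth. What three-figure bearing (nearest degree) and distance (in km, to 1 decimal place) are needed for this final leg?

Leg 1 (172°, 11 km): east 11 sin 172° = 1.53, north 11 cos 172° = -10.89
Leg 2 (277°, 8 km): east 8 sin 277° = -7.94, north 8 cos 277° = 0.97
Current position: (-6.41, -9.92). Target: (16, 20). Remaining: Δeast = 22.41, Δnorth = 29.92.
Bearing = atan2(22.41, 29.92) mod 360° = 36.83°; distance = √((22.41)² + (29.92)²) = 37.380 km.

037°, 37.4 km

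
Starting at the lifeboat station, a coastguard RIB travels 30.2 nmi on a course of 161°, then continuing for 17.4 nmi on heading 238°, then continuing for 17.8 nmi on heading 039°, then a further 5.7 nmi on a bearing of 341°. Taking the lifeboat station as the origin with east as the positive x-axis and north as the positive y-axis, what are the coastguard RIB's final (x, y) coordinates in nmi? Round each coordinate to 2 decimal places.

(4.42, -18.55)

Leg 1 (161°, 30.2 nmi): east 30.2 sin 161° = 9.83, north 30.2 cos 161° = -28.55
Leg 2 (238°, 17.4 nmi): east 17.4 sin 238° = -14.76, north 17.4 cos 238° = -9.22
Leg 3 (039°, 17.8 nmi): east 17.8 sin 39° = 11.20, north 17.8 cos 39° = 13.83
Leg 4 (341°, 5.7 nmi): east 5.7 sin 341° = -1.86, north 5.7 cos 341° = 5.39
Summing: 4.42 nmi east, -18.55 nmi north → (4.42, -18.55).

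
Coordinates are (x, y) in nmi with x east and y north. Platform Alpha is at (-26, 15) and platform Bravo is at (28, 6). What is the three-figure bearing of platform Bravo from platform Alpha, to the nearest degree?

Δeast = 28 − -26 = 54.00; Δnorth = 6 − 15 = -9.00.
Bearing = atan2(Δeast, Δnorth) mod 360° = 99.46° ≈ 099°.

099°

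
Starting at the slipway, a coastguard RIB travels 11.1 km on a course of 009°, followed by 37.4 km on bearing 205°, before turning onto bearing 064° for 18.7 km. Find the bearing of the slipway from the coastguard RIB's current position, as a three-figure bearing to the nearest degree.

349°

Leg 1 (009°, 11.1 km): east 11.1 sin 9° = 1.74, north 11.1 cos 9° = 10.96
Leg 2 (205°, 37.4 km): east 37.4 sin 205° = -15.81, north 37.4 cos 205° = -33.90
Leg 3 (064°, 18.7 km): east 18.7 sin 64° = 16.81, north 18.7 cos 64° = 8.20
Net displacement: 2.74 east, -14.74 north. Direction back to start is (-2.74, 14.74): bearing = atan2(-2.74, 14.74) mod 360° = 349.47° ≈ 349°.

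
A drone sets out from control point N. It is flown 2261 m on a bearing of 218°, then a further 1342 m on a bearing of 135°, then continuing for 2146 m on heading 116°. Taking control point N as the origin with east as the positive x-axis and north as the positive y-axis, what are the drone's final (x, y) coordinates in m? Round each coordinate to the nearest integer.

(1486, -3671)

Leg 1 (218°, 2261 m): east 2261 sin 218° = -1392.01, north 2261 cos 218° = -1781.69
Leg 2 (135°, 1342 m): east 1342 sin 135° = 948.94, north 1342 cos 135° = -948.94
Leg 3 (116°, 2146 m): east 2146 sin 116° = 1928.81, north 2146 cos 116° = -940.74
Summing: 1485.74 m east, -3671.37 m north → (1486, -3671).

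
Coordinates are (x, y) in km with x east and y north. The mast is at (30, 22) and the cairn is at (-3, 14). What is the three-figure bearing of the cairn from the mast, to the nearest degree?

256°

Δeast = -3 − 30 = -33.00; Δnorth = 14 − 22 = -8.00.
Bearing = atan2(Δeast, Δnorth) mod 360° = 256.37° ≈ 256°.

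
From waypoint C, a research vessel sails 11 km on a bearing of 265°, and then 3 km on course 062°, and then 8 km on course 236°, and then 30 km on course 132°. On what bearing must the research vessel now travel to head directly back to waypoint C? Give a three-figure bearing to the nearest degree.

343°

Leg 1 (265°, 11 km): east 11 sin 265° = -10.96, north 11 cos 265° = -0.96
Leg 2 (062°, 3 km): east 3 sin 62° = 2.65, north 3 cos 62° = 1.41
Leg 3 (236°, 8 km): east 8 sin 236° = -6.63, north 8 cos 236° = -4.47
Leg 4 (132°, 30 km): east 30 sin 132° = 22.29, north 30 cos 132° = -20.07
Net displacement: 7.35 east, -24.10 north. Direction back to start is (-7.35, 24.10): bearing = atan2(-7.35, 24.10) mod 360° = 343.03° ≈ 343°.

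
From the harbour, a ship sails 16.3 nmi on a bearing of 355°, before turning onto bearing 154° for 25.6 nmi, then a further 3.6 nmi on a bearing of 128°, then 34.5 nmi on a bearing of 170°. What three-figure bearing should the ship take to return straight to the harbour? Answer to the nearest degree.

Leg 1 (355°, 16.3 nmi): east 16.3 sin 355° = -1.42, north 16.3 cos 355° = 16.24
Leg 2 (154°, 25.6 nmi): east 25.6 sin 154° = 11.22, north 25.6 cos 154° = -23.01
Leg 3 (128°, 3.6 nmi): east 3.6 sin 128° = 2.84, north 3.6 cos 128° = -2.22
Leg 4 (170°, 34.5 nmi): east 34.5 sin 170° = 5.99, north 34.5 cos 170° = -33.98
Net displacement: 18.63 east, -42.96 north. Direction back to start is (-18.63, 42.96): bearing = atan2(-18.63, 42.96) mod 360° = 336.56° ≈ 337°.

337°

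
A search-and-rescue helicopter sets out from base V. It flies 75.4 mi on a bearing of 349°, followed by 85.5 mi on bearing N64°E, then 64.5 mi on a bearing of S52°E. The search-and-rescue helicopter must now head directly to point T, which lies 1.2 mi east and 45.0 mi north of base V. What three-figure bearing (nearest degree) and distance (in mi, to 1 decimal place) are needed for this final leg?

Leg 1 (349°, 75.4 mi): east 75.4 sin 349° = -14.39, north 75.4 cos 349° = 74.01
Leg 2 (N64°E, 85.5 mi): east 85.5 sin 64° = 76.85, north 85.5 cos 64° = 37.48
Leg 3 (S52°E, 64.5 mi): east 64.5 sin 128° = 50.83, north 64.5 cos 128° = -39.71
Current position: (113.29, 71.79). Target: (1.2, 45.0). Remaining: Δeast = -112.09, Δnorth = -26.79.
Bearing = atan2(-112.09, -26.79) mod 360° = 256.56°; distance = √((-112.09)² + (-26.79)²) = 115.243 mi.

257°, 115.2 mi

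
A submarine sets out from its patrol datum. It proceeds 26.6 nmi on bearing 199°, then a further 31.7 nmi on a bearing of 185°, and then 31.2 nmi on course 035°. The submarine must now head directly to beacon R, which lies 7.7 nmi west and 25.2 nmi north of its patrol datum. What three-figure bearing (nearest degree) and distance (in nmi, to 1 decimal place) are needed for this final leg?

346°, 58.1 nmi

Leg 1 (199°, 26.6 nmi): east 26.6 sin 199° = -8.66, north 26.6 cos 199° = -25.15
Leg 2 (185°, 31.7 nmi): east 31.7 sin 185° = -2.76, north 31.7 cos 185° = -31.58
Leg 3 (035°, 31.2 nmi): east 31.2 sin 35° = 17.90, north 31.2 cos 35° = 25.56
Current position: (6.47, -31.17). Target: (-7.7, 25.2). Remaining: Δeast = -14.17, Δnorth = 56.37.
Bearing = atan2(-14.17, 56.37) mod 360° = 345.89°; distance = √((-14.17)² + (56.37)²) = 58.127 nmi.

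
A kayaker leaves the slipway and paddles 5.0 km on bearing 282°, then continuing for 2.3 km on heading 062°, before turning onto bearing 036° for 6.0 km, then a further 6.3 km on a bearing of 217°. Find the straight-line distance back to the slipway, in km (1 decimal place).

Leg 1 (282°, 5.0 km): east 5.0 sin 282° = -4.89, north 5.0 cos 282° = 1.04
Leg 2 (062°, 2.3 km): east 2.3 sin 62° = 2.03, north 2.3 cos 62° = 1.08
Leg 3 (036°, 6.0 km): east 6.0 sin 36° = 3.53, north 6.0 cos 36° = 4.85
Leg 4 (217°, 6.3 km): east 6.3 sin 217° = -3.79, north 6.3 cos 217° = -5.03
Net: -3.12 east, 1.94 north. Distance = √((-3.12)² + (1.94)²) = 3.679 km.

3.7 km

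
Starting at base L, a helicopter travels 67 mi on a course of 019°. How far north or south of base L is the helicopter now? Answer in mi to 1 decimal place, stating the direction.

Leg 1 (019°, 67 mi): east 67 sin 19° = 21.81, north 67 cos 19° = 63.35
Net north component: 63.35 mi.

63.3 mi north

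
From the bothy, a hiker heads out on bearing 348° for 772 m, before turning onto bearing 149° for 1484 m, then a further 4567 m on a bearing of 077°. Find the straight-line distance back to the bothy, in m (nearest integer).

5079 m

Leg 1 (348°, 772 m): east 772 sin 348° = -160.51, north 772 cos 348° = 755.13
Leg 2 (149°, 1484 m): east 1484 sin 149° = 764.32, north 1484 cos 149° = -1272.04
Leg 3 (077°, 4567 m): east 4567 sin 77° = 4449.95, north 4567 cos 77° = 1027.35
Net: 5053.76 east, 510.45 north. Distance = √((5053.76)² + (510.45)²) = 5079.470 m.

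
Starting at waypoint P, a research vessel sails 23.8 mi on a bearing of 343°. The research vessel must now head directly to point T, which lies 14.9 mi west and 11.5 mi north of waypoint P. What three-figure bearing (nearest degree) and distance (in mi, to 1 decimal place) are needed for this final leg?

215°, 13.8 mi

Leg 1 (343°, 23.8 mi): east 23.8 sin 343° = -6.96, north 23.8 cos 343° = 22.76
Current position: (-6.96, 22.76). Target: (-14.9, 11.5). Remaining: Δeast = -7.94, Δnorth = -11.26.
Bearing = atan2(-7.94, -11.26) mod 360° = 215.19°; distance = √((-7.94)² + (-11.26)²) = 13.779 mi.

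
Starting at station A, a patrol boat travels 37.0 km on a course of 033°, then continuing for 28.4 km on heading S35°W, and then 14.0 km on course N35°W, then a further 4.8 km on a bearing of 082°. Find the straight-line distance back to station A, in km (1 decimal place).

Leg 1 (033°, 37.0 km): east 37.0 sin 33° = 20.15, north 37.0 cos 33° = 31.03
Leg 2 (S35°W, 28.4 km): east 28.4 sin 215° = -16.29, north 28.4 cos 215° = -23.26
Leg 3 (N35°W, 14.0 km): east 14.0 sin 325° = -8.03, north 14.0 cos 325° = 11.47
Leg 4 (082°, 4.8 km): east 4.8 sin 82° = 4.75, north 4.8 cos 82° = 0.67
Net: 0.59 east, 19.90 north. Distance = √((0.59)² + (19.90)²) = 19.912 km.

19.9 km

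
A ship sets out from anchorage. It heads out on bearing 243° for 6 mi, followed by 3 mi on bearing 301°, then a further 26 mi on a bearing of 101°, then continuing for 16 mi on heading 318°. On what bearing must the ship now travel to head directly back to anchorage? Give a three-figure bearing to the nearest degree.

230°

Leg 1 (243°, 6 mi): east 6 sin 243° = -5.35, north 6 cos 243° = -2.72
Leg 2 (301°, 3 mi): east 3 sin 301° = -2.57, north 3 cos 301° = 1.55
Leg 3 (101°, 26 mi): east 26 sin 101° = 25.52, north 26 cos 101° = -4.96
Leg 4 (318°, 16 mi): east 16 sin 318° = -10.71, north 16 cos 318° = 11.89
Net displacement: 6.90 east, 5.75 north. Direction back to start is (-6.90, -5.75): bearing = atan2(-6.90, -5.75) mod 360° = 230.19° ≈ 230°.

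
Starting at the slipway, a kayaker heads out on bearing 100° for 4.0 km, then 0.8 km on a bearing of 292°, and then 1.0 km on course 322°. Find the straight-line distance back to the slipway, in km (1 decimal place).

Leg 1 (100°, 4.0 km): east 4.0 sin 100° = 3.94, north 4.0 cos 100° = -0.69
Leg 2 (292°, 0.8 km): east 0.8 sin 292° = -0.74, north 0.8 cos 292° = 0.30
Leg 3 (322°, 1.0 km): east 1.0 sin 322° = -0.62, north 1.0 cos 322° = 0.79
Net: 2.58 east, 0.39 north. Distance = √((2.58)² + (0.39)²) = 2.612 km.

2.6 km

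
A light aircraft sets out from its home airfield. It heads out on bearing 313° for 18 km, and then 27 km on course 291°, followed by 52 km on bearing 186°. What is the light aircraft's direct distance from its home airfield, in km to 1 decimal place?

Leg 1 (313°, 18 km): east 18 sin 313° = -13.16, north 18 cos 313° = 12.28
Leg 2 (291°, 27 km): east 27 sin 291° = -25.21, north 27 cos 291° = 9.68
Leg 3 (186°, 52 km): east 52 sin 186° = -5.44, north 52 cos 186° = -51.72
Net: -43.81 east, -29.76 north. Distance = √((-43.81)² + (-29.76)²) = 52.961 km.

53.0 km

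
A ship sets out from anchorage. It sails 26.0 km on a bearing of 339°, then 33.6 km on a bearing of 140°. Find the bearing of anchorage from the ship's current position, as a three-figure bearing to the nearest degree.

Leg 1 (339°, 26.0 km): east 26.0 sin 339° = -9.32, north 26.0 cos 339° = 24.27
Leg 2 (140°, 33.6 km): east 33.6 sin 140° = 21.60, north 33.6 cos 140° = -25.74
Net displacement: 12.28 east, -1.47 north. Direction back to start is (-12.28, 1.47): bearing = atan2(-12.28, 1.47) mod 360° = 276.81° ≈ 277°.

277°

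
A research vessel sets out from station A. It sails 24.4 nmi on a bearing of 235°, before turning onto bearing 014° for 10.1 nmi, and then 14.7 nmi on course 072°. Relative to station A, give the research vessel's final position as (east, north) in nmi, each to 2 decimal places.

Leg 1 (235°, 24.4 nmi): east 24.4 sin 235° = -19.99, north 24.4 cos 235° = -14.00
Leg 2 (014°, 10.1 nmi): east 10.1 sin 14° = 2.44, north 10.1 cos 14° = 9.80
Leg 3 (072°, 14.7 nmi): east 14.7 sin 72° = 13.98, north 14.7 cos 72° = 4.54
Summing: -3.56 nmi east, 0.35 nmi north → (-3.56, 0.35).

(-3.56, 0.35)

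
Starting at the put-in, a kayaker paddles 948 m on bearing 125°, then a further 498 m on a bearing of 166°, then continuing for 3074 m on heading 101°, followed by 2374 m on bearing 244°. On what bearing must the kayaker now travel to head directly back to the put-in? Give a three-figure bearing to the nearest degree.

326°

Leg 1 (125°, 948 m): east 948 sin 125° = 776.56, north 948 cos 125° = -543.75
Leg 2 (166°, 498 m): east 498 sin 166° = 120.48, north 498 cos 166° = -483.21
Leg 3 (101°, 3074 m): east 3074 sin 101° = 3017.52, north 3074 cos 101° = -586.55
Leg 4 (244°, 2374 m): east 2374 sin 244° = -2133.74, north 2374 cos 244° = -1040.69
Net displacement: 1780.82 east, -2654.20 north. Direction back to start is (-1780.82, 2654.20): bearing = atan2(-1780.82, 2654.20) mod 360° = 326.14° ≈ 326°.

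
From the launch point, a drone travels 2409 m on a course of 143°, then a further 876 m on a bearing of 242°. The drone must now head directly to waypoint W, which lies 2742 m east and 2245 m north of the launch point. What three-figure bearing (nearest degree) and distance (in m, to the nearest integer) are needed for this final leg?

Leg 1 (143°, 2409 m): east 2409 sin 143° = 1449.77, north 2409 cos 143° = -1923.91
Leg 2 (242°, 876 m): east 876 sin 242° = -773.46, north 876 cos 242° = -411.26
Current position: (676.31, -2335.17). Target: (2742, 2245). Remaining: Δeast = 2065.69, Δnorth = 4580.17.
Bearing = atan2(2065.69, 4580.17) mod 360° = 24.28°; distance = √((2065.69)² + (4580.17)²) = 5024.443 m.

024°, 5024 m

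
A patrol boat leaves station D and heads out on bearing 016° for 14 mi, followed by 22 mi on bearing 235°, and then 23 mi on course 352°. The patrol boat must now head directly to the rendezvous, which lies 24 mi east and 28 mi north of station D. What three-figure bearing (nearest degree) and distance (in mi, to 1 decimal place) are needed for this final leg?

084°, 41.6 mi

Leg 1 (016°, 14 mi): east 14 sin 16° = 3.86, north 14 cos 16° = 13.46
Leg 2 (235°, 22 mi): east 22 sin 235° = -18.02, north 22 cos 235° = -12.62
Leg 3 (352°, 23 mi): east 23 sin 352° = -3.20, north 23 cos 352° = 22.78
Current position: (-17.36, 23.62). Target: (24, 28). Remaining: Δeast = 41.36, Δnorth = 4.38.
Bearing = atan2(41.36, 4.38) mod 360° = 83.95°; distance = √((41.36)² + (4.38)²) = 41.595 mi.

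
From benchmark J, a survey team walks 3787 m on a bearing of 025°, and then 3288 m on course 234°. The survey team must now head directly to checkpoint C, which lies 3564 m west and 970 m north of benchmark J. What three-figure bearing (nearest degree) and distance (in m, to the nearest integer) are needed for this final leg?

258°, 2560 m

Leg 1 (025°, 3787 m): east 3787 sin 25° = 1600.46, north 3787 cos 25° = 3432.19
Leg 2 (234°, 3288 m): east 3288 sin 234° = -2660.05, north 3288 cos 234° = -1932.64
Current position: (-1059.59, 1499.55). Target: (-3564, 970). Remaining: Δeast = -2504.41, Δnorth = -529.55.
Bearing = atan2(-2504.41, -529.55) mod 360° = 258.06°; distance = √((-2504.41)² + (-529.55)²) = 2559.781 m.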